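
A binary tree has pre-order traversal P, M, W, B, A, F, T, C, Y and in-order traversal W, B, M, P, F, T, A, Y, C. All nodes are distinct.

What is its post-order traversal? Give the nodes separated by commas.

B, W, M, T, F, Y, C, A, P

The first element of pre-order is the root; it splits in-order into left and right subtrees.
Root P: left subtree has 3 nodes {W, B, M}, right has 5 {F, T, A, Y, C}.
  Root M: left subtree has 2 nodes {W, B}, right has 0 { }.
    Root W: left subtree has 0 nodes { }, right has 1 {B}.
  Root A: left subtree has 2 nodes {F, T}, right has 2 {Y, C}.
    Root F: left subtree has 0 nodes { }, right has 1 {T}.
    Root C: left subtree has 1 node {Y}, right has 0 { }.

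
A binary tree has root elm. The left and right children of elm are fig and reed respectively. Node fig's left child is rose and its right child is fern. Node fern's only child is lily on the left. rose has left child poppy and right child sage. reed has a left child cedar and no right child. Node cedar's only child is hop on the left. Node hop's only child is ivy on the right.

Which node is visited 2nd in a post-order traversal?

Post-order visits the left subtree, then the right subtree, then the node.
At elm: go left to fig.
  At fig: go left to rose.
    At rose: go left to poppy.
      poppy is a leaf — visit poppy.
    At rose: go right to sage.
      sage is a leaf — visit sage.
    Visit rose.
  At fig: go right to fern.
    At fern: go left to lily.
      lily is a leaf — visit lily.
    At fern: no right child.
    Visit fern.
  Visit fig.
At elm: go right to reed.
  At reed: go left to cedar.
    At cedar: go left to hop.
      At hop: no left child.
      At hop: go right to ivy.
        ivy is a leaf — visit ivy.
      Visit hop.
    At cedar: no right child.
    Visit cedar.
  At reed: no right child.
  Visit reed.
Visit elm.
Full post-order sequence: poppy, sage, rose, lily, fern, fig, ivy, hop, cedar, reed, elm.

sage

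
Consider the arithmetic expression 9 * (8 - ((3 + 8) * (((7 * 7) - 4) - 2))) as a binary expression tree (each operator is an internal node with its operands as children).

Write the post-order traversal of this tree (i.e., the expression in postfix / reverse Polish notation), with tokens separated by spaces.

Post-order on an expression tree gives postfix notation: for each operator, emit left operand, right operand, then the operator.

9 8 3 8 + 7 7 * 4 - 2 - * - *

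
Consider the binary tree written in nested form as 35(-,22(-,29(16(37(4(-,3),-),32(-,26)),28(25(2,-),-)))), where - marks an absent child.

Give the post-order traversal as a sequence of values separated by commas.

3, 4, 37, 26, 32, 16, 2, 25, 28, 29, 22, 35

Post-order visits the left subtree, then the right subtree, then the node.
At 35: no left child.
At 35: go right to 22.
  At 22: no left child.
  At 22: go right to 29.
    At 29: go left to 16.
      At 16: go left to 37.
        At 37: go left to 4.
          At 4: no left child.
          At 4: go right to 3.
            3 is a leaf — visit 3.
          Visit 4.
        At 37: no right child.
        Visit 37.
      At 16: go right to 32.
        At 32: no left child.
        At 32: go right to 26.
          26 is a leaf — visit 26.
        Visit 32.
      Visit 16.
    At 29: go right to 28.
      At 28: go left to 25.
        At 25: go left to 2.
          2 is a leaf — visit 2.
        At 25: no right child.
        Visit 25.
      At 28: no right child.
      Visit 28.
    Visit 29.
  Visit 22.
Visit 35.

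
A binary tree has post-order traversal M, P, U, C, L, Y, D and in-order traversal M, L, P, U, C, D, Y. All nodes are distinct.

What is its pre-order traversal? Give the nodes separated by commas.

D, L, M, C, U, P, Y

The last element of post-order is the root; it splits in-order into left and right subtrees.
Root D: left subtree has 5 nodes {M, L, P, U, C}, right has 1 {Y}.
  Root L: left subtree has 1 node {M}, right has 3 {P, U, C}.
    Root C: left subtree has 2 nodes {P, U}, right has 0 { }.
      Root U: left subtree has 1 node {P}, right has 0 { }.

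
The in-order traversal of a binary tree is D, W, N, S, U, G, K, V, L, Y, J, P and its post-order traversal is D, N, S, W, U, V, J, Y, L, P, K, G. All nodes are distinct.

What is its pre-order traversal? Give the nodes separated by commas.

The last element of post-order is the root; it splits in-order into left and right subtrees.
Root G: left subtree has 5 nodes {D, W, N, S, U}, right has 6 {K, V, L, Y, J, P}.
  Root U: left subtree has 4 nodes {D, W, N, S}, right has 0 { }.
    Root W: left subtree has 1 node {D}, right has 2 {N, S}.
      Root S: left subtree has 1 node {N}, right has 0 { }.
  Root K: left subtree has 0 nodes { }, right has 5 {V, L, Y, J, P}.
    Root P: left subtree has 4 nodes {V, L, Y, J}, right has 0 { }.
      Root L: left subtree has 1 node {V}, right has 2 {Y, J}.
        Root Y: left subtree has 0 nodes { }, right has 1 {J}.

G, U, W, D, S, N, K, P, L, V, Y, J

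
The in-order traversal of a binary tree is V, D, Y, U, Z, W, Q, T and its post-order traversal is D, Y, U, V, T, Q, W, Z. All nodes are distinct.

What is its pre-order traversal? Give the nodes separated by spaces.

The last element of post-order is the root; it splits in-order into left and right subtrees.
Root Z: left subtree has 4 nodes {V, D, Y, U}, right has 3 {W, Q, T}.
  Root V: left subtree has 0 nodes { }, right has 3 {D, Y, U}.
    Root U: left subtree has 2 nodes {D, Y}, right has 0 { }.
      Root Y: left subtree has 1 node {D}, right has 0 { }.
  Root W: left subtree has 0 nodes { }, right has 2 {Q, T}.
    Root Q: left subtree has 0 nodes { }, right has 1 {T}.

Z V U Y D W Q T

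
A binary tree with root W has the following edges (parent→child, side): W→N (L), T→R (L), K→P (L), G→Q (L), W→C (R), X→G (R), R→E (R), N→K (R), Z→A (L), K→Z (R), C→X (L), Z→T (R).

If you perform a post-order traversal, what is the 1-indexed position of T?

5

Post-order visits the left subtree, then the right subtree, then the node.
At W: go left to N.
  At N: no left child.
  At N: go right to K.
    At K: go left to P.
      P is a leaf — visit P.
    At K: go right to Z.
      At Z: go left to A.
        A is a leaf — visit A.
      At Z: go right to T.
        At T: go left to R.
          At R: no left child.
          At R: go right to E.
            E is a leaf — visit E.
          Visit R.
        At T: no right child.
        Visit T.
      Visit Z.
    Visit K.
  Visit N.
At W: go right to C.
  At C: go left to X.
    At X: no left child.
    At X: go right to G.
      At G: go left to Q.
        Q is a leaf — visit Q.
      At G: no right child.
      Visit G.
    Visit X.
  At C: no right child.
  Visit C.
Visit W.
Full post-order sequence: P, A, E, R, T, Z, K, N, Q, G, X, C, W.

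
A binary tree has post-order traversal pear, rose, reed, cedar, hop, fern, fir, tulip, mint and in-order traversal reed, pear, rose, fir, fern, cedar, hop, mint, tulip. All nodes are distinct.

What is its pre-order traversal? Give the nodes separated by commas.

mint, fir, reed, rose, pear, fern, hop, cedar, tulip

The last element of post-order is the root; it splits in-order into left and right subtrees.
Root mint: left subtree has 7 nodes {reed, pear, rose, fir, fern, cedar, hop}, right has 1 {tulip}.
  Root fir: left subtree has 3 nodes {reed, pear, rose}, right has 3 {fern, cedar, hop}.
    Root reed: left subtree has 0 nodes { }, right has 2 {pear, rose}.
      Root rose: left subtree has 1 node {pear}, right has 0 { }.
    Root fern: left subtree has 0 nodes { }, right has 2 {cedar, hop}.
      Root hop: left subtree has 1 node {cedar}, right has 0 { }.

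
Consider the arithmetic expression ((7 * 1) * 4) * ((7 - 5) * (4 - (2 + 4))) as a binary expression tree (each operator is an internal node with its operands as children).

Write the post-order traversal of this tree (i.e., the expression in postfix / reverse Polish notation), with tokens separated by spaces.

7 1 * 4 * 7 5 - 4 2 4 + - * *

Post-order on an expression tree gives postfix notation: for each operator, emit left operand, right operand, then the operator.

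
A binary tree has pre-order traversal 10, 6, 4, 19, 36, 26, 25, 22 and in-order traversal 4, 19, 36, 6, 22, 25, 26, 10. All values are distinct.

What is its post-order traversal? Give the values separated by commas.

36, 19, 4, 22, 25, 26, 6, 10

The first element of pre-order is the root; it splits in-order into left and right subtrees.
Root 10: left subtree has 7 nodes {4, 19, 36, 6, 22, 25, 26}, right has 0 { }.
  Root 6: left subtree has 3 nodes {4, 19, 36}, right has 3 {22, 25, 26}.
    Root 4: left subtree has 0 nodes { }, right has 2 {19, 36}.
      Root 19: left subtree has 0 nodes { }, right has 1 {36}.
    Root 26: left subtree has 2 nodes {22, 25}, right has 0 { }.
      Root 25: left subtree has 1 node {22}, right has 0 { }.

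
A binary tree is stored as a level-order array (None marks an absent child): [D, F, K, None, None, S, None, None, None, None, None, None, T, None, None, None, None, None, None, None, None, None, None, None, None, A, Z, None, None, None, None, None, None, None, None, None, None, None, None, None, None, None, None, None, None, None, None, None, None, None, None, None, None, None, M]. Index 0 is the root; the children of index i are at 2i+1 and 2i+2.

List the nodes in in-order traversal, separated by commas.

F, D, S, A, T, Z, M, K

In-order visits the left subtree, then the node, then the right subtree.
At D: go left to F.
  F is a leaf — visit F.
Visit D.
At D: go right to K.
  At K: go left to S.
    At S: no left child.
    Visit S.
    At S: go right to T.
      At T: go left to A.
        A is a leaf — visit A.
      Visit T.
      At T: go right to Z.
        At Z: no left child.
        Visit Z.
        At Z: go right to M.
          M is a leaf — visit M.
  Visit K.
  At K: no right child.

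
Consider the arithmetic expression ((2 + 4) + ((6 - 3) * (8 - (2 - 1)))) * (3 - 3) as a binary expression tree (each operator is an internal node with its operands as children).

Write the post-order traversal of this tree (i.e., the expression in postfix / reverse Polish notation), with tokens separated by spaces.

Post-order on an expression tree gives postfix notation: for each operator, emit left operand, right operand, then the operator.

2 4 + 6 3 - 8 2 1 - - * + 3 3 - *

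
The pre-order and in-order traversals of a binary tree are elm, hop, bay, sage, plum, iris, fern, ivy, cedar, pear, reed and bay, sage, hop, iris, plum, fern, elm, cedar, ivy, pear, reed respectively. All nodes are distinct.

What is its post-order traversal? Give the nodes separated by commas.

sage, bay, iris, fern, plum, hop, cedar, reed, pear, ivy, elm

The first element of pre-order is the root; it splits in-order into left and right subtrees.
Root elm: left subtree has 6 nodes {bay, sage, hop, iris, plum, fern}, right has 4 {cedar, ivy, pear, reed}.
  Root hop: left subtree has 2 nodes {bay, sage}, right has 3 {iris, plum, fern}.
    Root bay: left subtree has 0 nodes { }, right has 1 {sage}.
    Root plum: left subtree has 1 node {iris}, right has 1 {fern}.
  Root ivy: left subtree has 1 node {cedar}, right has 2 {pear, reed}.
    Root pear: left subtree has 0 nodes { }, right has 1 {reed}.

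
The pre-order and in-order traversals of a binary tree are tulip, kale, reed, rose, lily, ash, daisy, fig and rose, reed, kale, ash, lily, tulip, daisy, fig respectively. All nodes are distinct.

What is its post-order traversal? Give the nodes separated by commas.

rose, reed, ash, lily, kale, fig, daisy, tulip

The first element of pre-order is the root; it splits in-order into left and right subtrees.
Root tulip: left subtree has 5 nodes {rose, reed, kale, ash, lily}, right has 2 {daisy, fig}.
  Root kale: left subtree has 2 nodes {rose, reed}, right has 2 {ash, lily}.
    Root reed: left subtree has 1 node {rose}, right has 0 { }.
    Root lily: left subtree has 1 node {ash}, right has 0 { }.
  Root daisy: left subtree has 0 nodes { }, right has 1 {fig}.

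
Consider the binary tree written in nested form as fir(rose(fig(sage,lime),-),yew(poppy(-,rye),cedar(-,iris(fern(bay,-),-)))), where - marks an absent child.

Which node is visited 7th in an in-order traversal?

In-order visits the left subtree, then the node, then the right subtree.
At fir: go left to rose.
  At rose: go left to fig.
    At fig: go left to sage.
      sage is a leaf — visit sage.
    Visit fig.
    At fig: go right to lime.
      lime is a leaf — visit lime.
  Visit rose.
  At rose: no right child.
Visit fir.
At fir: go right to yew.
  At yew: go left to poppy.
    At poppy: no left child.
    Visit poppy.
    At poppy: go right to rye.
      rye is a leaf — visit rye.
  Visit yew.
  At yew: go right to cedar.
    At cedar: no left child.
    Visit cedar.
    At cedar: go right to iris.
      At iris: go left to fern.
        At fern: go left to bay.
          bay is a leaf — visit bay.
        Visit fern.
        At fern: no right child.
      Visit iris.
      At iris: no right child.
Full in-order sequence: sage, fig, lime, rose, fir, poppy, rye, yew, cedar, bay, fern, iris.

rye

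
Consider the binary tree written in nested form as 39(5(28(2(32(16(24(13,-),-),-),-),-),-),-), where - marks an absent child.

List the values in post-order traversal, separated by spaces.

13 24 16 32 2 28 5 39

Post-order visits the left subtree, then the right subtree, then the node.
At 39: go left to 5.
  At 5: go left to 28.
    At 28: go left to 2.
      At 2: go left to 32.
        At 32: go left to 16.
          At 16: go left to 24.
            At 24: go left to 13.
              13 is a leaf — visit 13.
            At 24: no right child.
            Visit 24.
          At 16: no right child.
          Visit 16.
        At 32: no right child.
        Visit 32.
      At 2: no right child.
      Visit 2.
    At 28: no right child.
    Visit 28.
  At 5: no right child.
  Visit 5.
At 39: no right child.
Visit 39.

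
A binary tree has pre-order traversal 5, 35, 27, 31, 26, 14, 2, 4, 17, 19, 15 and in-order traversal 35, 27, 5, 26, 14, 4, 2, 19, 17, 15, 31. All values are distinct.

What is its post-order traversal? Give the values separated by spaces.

The first element of pre-order is the root; it splits in-order into left and right subtrees.
Root 5: left subtree has 2 nodes {35, 27}, right has 8 {26, 14, 4, 2, 19, 17, 15, 31}.
  Root 35: left subtree has 0 nodes { }, right has 1 {27}.
  Root 31: left subtree has 7 nodes {26, 14, 4, 2, 19, 17, 15}, right has 0 { }.
    Root 26: left subtree has 0 nodes { }, right has 6 {14, 4, 2, 19, 17, 15}.
      Root 14: left subtree has 0 nodes { }, right has 5 {4, 2, 19, 17, 15}.
        Root 2: left subtree has 1 node {4}, right has 3 {19, 17, 15}.
          Root 17: left subtree has 1 node {19}, right has 1 {15}.

27 35 4 19 15 17 2 14 26 31 5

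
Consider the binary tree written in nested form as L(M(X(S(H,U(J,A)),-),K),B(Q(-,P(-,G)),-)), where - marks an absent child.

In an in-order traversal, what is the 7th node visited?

M

In-order visits the left subtree, then the node, then the right subtree.
At L: go left to M.
  At M: go left to X.
    At X: go left to S.
      At S: go left to H.
        H is a leaf — visit H.
      Visit S.
      At S: go right to U.
        At U: go left to J.
          J is a leaf — visit J.
        Visit U.
        At U: go right to A.
          A is a leaf — visit A.
    Visit X.
    At X: no right child.
  Visit M.
  At M: go right to K.
    K is a leaf — visit K.
Visit L.
At L: go right to B.
  At B: go left to Q.
    At Q: no left child.
    Visit Q.
    At Q: go right to P.
      At P: no left child.
      Visit P.
      At P: go right to G.
        G is a leaf — visit G.
  Visit B.
  At B: no right child.
Full in-order sequence: H, S, J, U, A, X, M, K, L, Q, P, G, B.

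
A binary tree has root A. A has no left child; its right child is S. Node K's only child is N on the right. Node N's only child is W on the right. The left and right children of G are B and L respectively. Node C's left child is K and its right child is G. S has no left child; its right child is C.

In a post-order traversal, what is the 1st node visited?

W

Post-order visits the left subtree, then the right subtree, then the node.
At A: no left child.
At A: go right to S.
  At S: no left child.
  At S: go right to C.
    At C: go left to K.
      At K: no left child.
      At K: go right to N.
        At N: no left child.
        At N: go right to W.
          W is a leaf — visit W.
        Visit N.
      Visit K.
    At C: go right to G.
      At G: go left to B.
        B is a leaf — visit B.
      At G: go right to L.
        L is a leaf — visit L.
      Visit G.
    Visit C.
  Visit S.
Visit A.
Full post-order sequence: W, N, K, B, L, G, C, S, A.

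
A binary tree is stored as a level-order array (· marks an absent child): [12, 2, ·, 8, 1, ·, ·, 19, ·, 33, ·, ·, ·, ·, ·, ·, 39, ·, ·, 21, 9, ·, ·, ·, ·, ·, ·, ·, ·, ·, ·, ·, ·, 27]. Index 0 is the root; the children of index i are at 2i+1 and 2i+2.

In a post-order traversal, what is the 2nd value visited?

Post-order visits the left subtree, then the right subtree, then the node.
At 12: go left to 2.
  At 2: go left to 8.
    At 8: go left to 19.
      At 19: no left child.
      At 19: go right to 39.
        At 39: go left to 27.
          27 is a leaf — visit 27.
        At 39: no right child.
        Visit 39.
      Visit 19.
    At 8: no right child.
    Visit 8.
  At 2: go right to 1.
    At 1: go left to 33.
      At 33: go left to 21.
        21 is a leaf — visit 21.
      At 33: go right to 9.
        9 is a leaf — visit 9.
      Visit 33.
    At 1: no right child.
    Visit 1.
  Visit 2.
At 12: no right child.
Visit 12.
Full post-order sequence: 27, 39, 19, 8, 21, 9, 33, 1, 2, 12.

39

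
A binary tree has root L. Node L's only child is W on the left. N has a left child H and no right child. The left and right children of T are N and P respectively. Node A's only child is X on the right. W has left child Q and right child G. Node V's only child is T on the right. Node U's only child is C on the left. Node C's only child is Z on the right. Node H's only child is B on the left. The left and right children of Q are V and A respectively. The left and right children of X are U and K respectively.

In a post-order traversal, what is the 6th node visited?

V

Post-order visits the left subtree, then the right subtree, then the node.
At L: go left to W.
  At W: go left to Q.
    At Q: go left to V.
      At V: no left child.
      At V: go right to T.
        At T: go left to N.
          At N: go left to H.
            At H: go left to B.
              B is a leaf — visit B.
            At H: no right child.
            Visit H.
          At N: no right child.
          Visit N.
        At T: go right to P.
          P is a leaf — visit P.
        Visit T.
      Visit V.
    At Q: go right to A.
      At A: no left child.
      At A: go right to X.
        At X: go left to U.
          At U: go left to C.
            At C: no left child.
            At C: go right to Z.
              Z is a leaf — visit Z.
            Visit C.
          At U: no right child.
          Visit U.
        At X: go right to K.
          K is a leaf — visit K.
        Visit X.
      Visit A.
    Visit Q.
  At W: go right to G.
    G is a leaf — visit G.
  Visit W.
At L: no right child.
Visit L.
Full post-order sequence: B, H, N, P, T, V, Z, C, U, K, X, A, Q, G, W, L.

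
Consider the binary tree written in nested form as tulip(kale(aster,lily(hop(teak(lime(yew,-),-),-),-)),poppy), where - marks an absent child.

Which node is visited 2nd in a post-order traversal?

yew

Post-order visits the left subtree, then the right subtree, then the node.
At tulip: go left to kale.
  At kale: go left to aster.
    aster is a leaf — visit aster.
  At kale: go right to lily.
    At lily: go left to hop.
      At hop: go left to teak.
        At teak: go left to lime.
          At lime: go left to yew.
            yew is a leaf — visit yew.
          At lime: no right child.
          Visit lime.
        At teak: no right child.
        Visit teak.
      At hop: no right child.
      Visit hop.
    At lily: no right child.
    Visit lily.
  Visit kale.
At tulip: go right to poppy.
  poppy is a leaf — visit poppy.
Visit tulip.
Full post-order sequence: aster, yew, lime, teak, hop, lily, kale, poppy, tulip.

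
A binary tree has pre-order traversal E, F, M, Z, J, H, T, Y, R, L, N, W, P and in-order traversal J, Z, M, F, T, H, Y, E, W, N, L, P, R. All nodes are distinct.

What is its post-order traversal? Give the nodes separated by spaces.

The first element of pre-order is the root; it splits in-order into left and right subtrees.
Root E: left subtree has 7 nodes {J, Z, M, F, T, H, Y}, right has 5 {W, N, L, P, R}.
  Root F: left subtree has 3 nodes {J, Z, M}, right has 3 {T, H, Y}.
    Root M: left subtree has 2 nodes {J, Z}, right has 0 { }.
      Root Z: left subtree has 1 node {J}, right has 0 { }.
    Root H: left subtree has 1 node {T}, right has 1 {Y}.
  Root R: left subtree has 4 nodes {W, N, L, P}, right has 0 { }.
    Root L: left subtree has 2 nodes {W, N}, right has 1 {P}.
      Root N: left subtree has 1 node {W}, right has 0 { }.

J Z M T Y H F W N P L R E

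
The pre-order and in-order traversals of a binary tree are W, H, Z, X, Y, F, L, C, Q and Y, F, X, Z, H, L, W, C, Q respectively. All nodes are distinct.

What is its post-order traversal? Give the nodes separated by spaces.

The first element of pre-order is the root; it splits in-order into left and right subtrees.
Root W: left subtree has 6 nodes {Y, F, X, Z, H, L}, right has 2 {C, Q}.
  Root H: left subtree has 4 nodes {Y, F, X, Z}, right has 1 {L}.
    Root Z: left subtree has 3 nodes {Y, F, X}, right has 0 { }.
      Root X: left subtree has 2 nodes {Y, F}, right has 0 { }.
        Root Y: left subtree has 0 nodes { }, right has 1 {F}.
  Root C: left subtree has 0 nodes { }, right has 1 {Q}.

F Y X Z L H Q C W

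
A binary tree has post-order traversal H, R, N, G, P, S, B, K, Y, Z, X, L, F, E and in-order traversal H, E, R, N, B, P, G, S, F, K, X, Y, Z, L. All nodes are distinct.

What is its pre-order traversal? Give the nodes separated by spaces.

The last element of post-order is the root; it splits in-order into left and right subtrees.
Root E: left subtree has 1 node {H}, right has 12 {R, N, B, P, G, S, F, K, X, Y, Z, L}.
  Root F: left subtree has 6 nodes {R, N, B, P, G, S}, right has 5 {K, X, Y, Z, L}.
    Root B: left subtree has 2 nodes {R, N}, right has 3 {P, G, S}.
      Root N: left subtree has 1 node {R}, right has 0 { }.
      Root S: left subtree has 2 nodes {P, G}, right has 0 { }.
        Root P: left subtree has 0 nodes { }, right has 1 {G}.
    Root L: left subtree has 4 nodes {K, X, Y, Z}, right has 0 { }.
      Root X: left subtree has 1 node {K}, right has 2 {Y, Z}.
        Root Z: left subtree has 1 node {Y}, right has 0 { }.

E H F B N R S P G L X K Z Y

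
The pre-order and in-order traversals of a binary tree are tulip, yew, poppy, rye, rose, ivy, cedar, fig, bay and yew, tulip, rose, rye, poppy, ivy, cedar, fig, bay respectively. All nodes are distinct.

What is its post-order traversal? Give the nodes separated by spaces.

yew rose rye bay fig cedar ivy poppy tulip

The first element of pre-order is the root; it splits in-order into left and right subtrees.
Root tulip: left subtree has 1 node {yew}, right has 7 {rose, rye, poppy, ivy, cedar, fig, bay}.
  Root poppy: left subtree has 2 nodes {rose, rye}, right has 4 {ivy, cedar, fig, bay}.
    Root rye: left subtree has 1 node {rose}, right has 0 { }.
    Root ivy: left subtree has 0 nodes { }, right has 3 {cedar, fig, bay}.
      Root cedar: left subtree has 0 nodes { }, right has 2 {fig, bay}.
        Root fig: left subtree has 0 nodes { }, right has 1 {bay}.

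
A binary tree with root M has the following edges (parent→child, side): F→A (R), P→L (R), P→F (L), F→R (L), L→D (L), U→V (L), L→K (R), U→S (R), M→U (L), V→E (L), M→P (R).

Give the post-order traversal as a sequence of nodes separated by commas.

E, V, S, U, R, A, F, D, K, L, P, M

Post-order visits the left subtree, then the right subtree, then the node.
At M: go left to U.
  At U: go left to V.
    At V: go left to E.
      E is a leaf — visit E.
    At V: no right child.
    Visit V.
  At U: go right to S.
    S is a leaf — visit S.
  Visit U.
At M: go right to P.
  At P: go left to F.
    At F: go left to R.
      R is a leaf — visit R.
    At F: go right to A.
      A is a leaf — visit A.
    Visit F.
  At P: go right to L.
    At L: go left to D.
      D is a leaf — visit D.
    At L: go right to K.
      K is a leaf — visit K.
    Visit L.
  Visit P.
Visit M.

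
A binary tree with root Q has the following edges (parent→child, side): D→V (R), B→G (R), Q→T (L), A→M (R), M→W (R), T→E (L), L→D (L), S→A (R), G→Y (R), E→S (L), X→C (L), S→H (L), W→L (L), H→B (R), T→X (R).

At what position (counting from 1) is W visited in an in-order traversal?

In-order visits the left subtree, then the node, then the right subtree.
At Q: go left to T.
  At T: go left to E.
    At E: go left to S.
      At S: go left to H.
        At H: no left child.
        Visit H.
        At H: go right to B.
          At B: no left child.
          Visit B.
          At B: go right to G.
            At G: no left child.
            Visit G.
            At G: go right to Y.
              Y is a leaf — visit Y.
      Visit S.
      At S: go right to A.
        At A: no left child.
        Visit A.
        At A: go right to M.
          At M: no left child.
          Visit M.
          At M: go right to W.
            At W: go left to L.
              At L: go left to D.
                At D: no left child.
                Visit D.
                At D: go right to V.
                  V is a leaf — visit V.
              Visit L.
              At L: no right child.
            Visit W.
            At W: no right child.
    Visit E.
    At E: no right child.
  Visit T.
  At T: go right to X.
    At X: go left to C.
      C is a leaf — visit C.
    Visit X.
    At X: no right child.
Visit Q.
At Q: no right child.
Full in-order sequence: H, B, G, Y, S, A, M, D, V, L, W, E, T, C, X, Q.

11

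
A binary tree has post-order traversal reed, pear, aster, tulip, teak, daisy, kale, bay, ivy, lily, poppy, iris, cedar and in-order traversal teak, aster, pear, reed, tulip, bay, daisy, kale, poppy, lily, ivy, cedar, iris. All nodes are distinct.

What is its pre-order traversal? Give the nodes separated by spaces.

The last element of post-order is the root; it splits in-order into left and right subtrees.
Root cedar: left subtree has 11 nodes {teak, aster, pear, reed, tulip, bay, daisy, kale, poppy, lily, ivy}, right has 1 {iris}.
  Root poppy: left subtree has 8 nodes {teak, aster, pear, reed, tulip, bay, daisy, kale}, right has 2 {lily, ivy}.
    Root bay: left subtree has 5 nodes {teak, aster, pear, reed, tulip}, right has 2 {daisy, kale}.
      Root teak: left subtree has 0 nodes { }, right has 4 {aster, pear, reed, tulip}.
        Root tulip: left subtree has 3 nodes {aster, pear, reed}, right has 0 { }.
          Root aster: left subtree has 0 nodes { }, right has 2 {pear, reed}.
            Root pear: left subtree has 0 nodes { }, right has 1 {reed}.
      Root kale: left subtree has 1 node {daisy}, right has 0 { }.
    Root lily: left subtree has 0 nodes { }, right has 1 {ivy}.

cedar poppy bay teak tulip aster pear reed kale daisy lily ivy iris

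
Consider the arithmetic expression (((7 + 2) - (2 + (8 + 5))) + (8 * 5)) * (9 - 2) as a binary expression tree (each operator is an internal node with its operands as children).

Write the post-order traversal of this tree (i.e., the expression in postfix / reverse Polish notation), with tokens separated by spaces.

7 2 + 2 8 5 + + - 8 5 * + 9 2 - *

Post-order on an expression tree gives postfix notation: for each operator, emit left operand, right operand, then the operator.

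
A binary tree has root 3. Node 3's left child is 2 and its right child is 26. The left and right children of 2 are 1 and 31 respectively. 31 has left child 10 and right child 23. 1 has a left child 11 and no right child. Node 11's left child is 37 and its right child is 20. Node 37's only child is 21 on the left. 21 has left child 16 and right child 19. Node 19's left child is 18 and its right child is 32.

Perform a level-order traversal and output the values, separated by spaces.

Level-order visits nodes level by level from the root, left to right within each level.
Level 0: 3
Level 1: 2, 26
Level 2: 1, 31
Level 3: 11, 10, 23
Level 4: 37, 20
Level 5: 21
Level 6: 16, 19
Level 7: 18, 32

3 2 26 1 31 11 10 23 37 20 21 16 19 18 32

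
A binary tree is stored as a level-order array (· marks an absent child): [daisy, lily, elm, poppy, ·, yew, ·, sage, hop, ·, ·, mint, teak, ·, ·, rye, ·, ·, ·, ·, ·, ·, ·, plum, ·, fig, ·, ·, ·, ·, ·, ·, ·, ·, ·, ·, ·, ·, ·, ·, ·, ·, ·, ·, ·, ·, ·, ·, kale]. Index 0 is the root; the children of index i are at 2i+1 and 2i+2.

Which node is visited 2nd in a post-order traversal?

sage

Post-order visits the left subtree, then the right subtree, then the node.
At daisy: go left to lily.
  At lily: go left to poppy.
    At poppy: go left to sage.
      At sage: go left to rye.
        rye is a leaf — visit rye.
      At sage: no right child.
      Visit sage.
    At poppy: go right to hop.
      hop is a leaf — visit hop.
    Visit poppy.
  At lily: no right child.
  Visit lily.
At daisy: go right to elm.
  At elm: go left to yew.
    At yew: go left to mint.
      At mint: go left to plum.
        At plum: no left child.
        At plum: go right to kale.
          kale is a leaf — visit kale.
        Visit plum.
      At mint: no right child.
      Visit mint.
    At yew: go right to teak.
      At teak: go left to fig.
        fig is a leaf — visit fig.
      At teak: no right child.
      Visit teak.
    Visit yew.
  At elm: no right child.
  Visit elm.
Visit daisy.
Full post-order sequence: rye, sage, hop, poppy, lily, kale, plum, mint, fig, teak, yew, elm, daisy.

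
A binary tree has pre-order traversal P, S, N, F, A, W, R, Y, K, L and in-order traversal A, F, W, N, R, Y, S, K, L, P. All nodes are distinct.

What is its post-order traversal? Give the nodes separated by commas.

A, W, F, Y, R, N, L, K, S, P

The first element of pre-order is the root; it splits in-order into left and right subtrees.
Root P: left subtree has 9 nodes {A, F, W, N, R, Y, S, K, L}, right has 0 { }.
  Root S: left subtree has 6 nodes {A, F, W, N, R, Y}, right has 2 {K, L}.
    Root N: left subtree has 3 nodes {A, F, W}, right has 2 {R, Y}.
      Root F: left subtree has 1 node {A}, right has 1 {W}.
      Root R: left subtree has 0 nodes { }, right has 1 {Y}.
    Root K: left subtree has 0 nodes { }, right has 1 {L}.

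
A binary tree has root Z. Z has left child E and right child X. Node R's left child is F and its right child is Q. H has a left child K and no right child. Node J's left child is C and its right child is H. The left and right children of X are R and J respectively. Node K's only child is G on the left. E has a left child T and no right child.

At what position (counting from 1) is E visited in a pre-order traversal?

Pre-order visits the node, then its left subtree, then its right subtree.
Visit Z.
At Z: go left to E.
  Visit E.
  At E: go left to T.
    T is a leaf — visit T.
  At E: no right child.
At Z: go right to X.
  Visit X.
  At X: go left to R.
    Visit R.
    At R: go left to F.
      F is a leaf — visit F.
    At R: go right to Q.
      Q is a leaf — visit Q.
  At X: go right to J.
    Visit J.
    At J: go left to C.
      C is a leaf — visit C.
    At J: go right to H.
      Visit H.
      At H: go left to K.
        Visit K.
        At K: go left to G.
          G is a leaf — visit G.
        At K: no right child.
      At H: no right child.
Full pre-order sequence: Z, E, T, X, R, F, Q, J, C, H, K, G.

2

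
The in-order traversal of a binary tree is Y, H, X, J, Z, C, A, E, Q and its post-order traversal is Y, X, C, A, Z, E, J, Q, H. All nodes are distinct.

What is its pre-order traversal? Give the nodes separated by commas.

H, Y, Q, J, X, E, Z, A, C

The last element of post-order is the root; it splits in-order into left and right subtrees.
Root H: left subtree has 1 node {Y}, right has 7 {X, J, Z, C, A, E, Q}.
  Root Q: left subtree has 6 nodes {X, J, Z, C, A, E}, right has 0 { }.
    Root J: left subtree has 1 node {X}, right has 4 {Z, C, A, E}.
      Root E: left subtree has 3 nodes {Z, C, A}, right has 0 { }.
        Root Z: left subtree has 0 nodes { }, right has 2 {C, A}.
          Root A: left subtree has 1 node {C}, right has 0 { }.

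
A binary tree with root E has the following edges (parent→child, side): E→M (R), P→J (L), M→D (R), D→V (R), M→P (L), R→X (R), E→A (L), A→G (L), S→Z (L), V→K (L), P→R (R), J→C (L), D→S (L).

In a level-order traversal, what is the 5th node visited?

P

Level-order visits nodes level by level from the root, left to right within each level.
Level 0: E
Level 1: A, M
Level 2: G, P, D
Level 3: J, R, S, V
Level 4: C, X, Z, K
Full level-order sequence: E, A, M, G, P, D, J, R, S, V, C, X, Z, K.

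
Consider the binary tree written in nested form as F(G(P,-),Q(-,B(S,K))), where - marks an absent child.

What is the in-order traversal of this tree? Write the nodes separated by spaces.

In-order visits the left subtree, then the node, then the right subtree.
At F: go left to G.
  At G: go left to P.
    P is a leaf — visit P.
  Visit G.
  At G: no right child.
Visit F.
At F: go right to Q.
  At Q: no left child.
  Visit Q.
  At Q: go right to B.
    At B: go left to S.
      S is a leaf — visit S.
    Visit B.
    At B: go right to K.
      K is a leaf — visit K.

P G F Q S B K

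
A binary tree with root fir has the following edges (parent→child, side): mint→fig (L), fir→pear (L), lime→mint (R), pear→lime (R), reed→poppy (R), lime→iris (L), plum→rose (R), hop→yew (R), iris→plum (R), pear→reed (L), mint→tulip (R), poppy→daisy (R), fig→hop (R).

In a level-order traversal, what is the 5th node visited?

poppy

Level-order visits nodes level by level from the root, left to right within each level.
Level 0: fir
Level 1: pear
Level 2: reed, lime
Level 3: poppy, iris, mint
Level 4: daisy, plum, fig, tulip
Level 5: rose, hop
Level 6: yew
Full level-order sequence: fir, pear, reed, lime, poppy, iris, mint, daisy, plum, fig, tulip, rose, hop, yew.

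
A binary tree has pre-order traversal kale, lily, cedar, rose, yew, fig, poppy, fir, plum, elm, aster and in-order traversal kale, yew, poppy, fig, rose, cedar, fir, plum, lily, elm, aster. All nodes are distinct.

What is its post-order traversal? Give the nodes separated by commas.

The first element of pre-order is the root; it splits in-order into left and right subtrees.
Root kale: left subtree has 0 nodes { }, right has 10 {yew, poppy, fig, rose, cedar, fir, plum, lily, elm, aster}.
  Root lily: left subtree has 7 nodes {yew, poppy, fig, rose, cedar, fir, plum}, right has 2 {elm, aster}.
    Root cedar: left subtree has 4 nodes {yew, poppy, fig, rose}, right has 2 {fir, plum}.
      Root rose: left subtree has 3 nodes {yew, poppy, fig}, right has 0 { }.
        Root yew: left subtree has 0 nodes { }, right has 2 {poppy, fig}.
          Root fig: left subtree has 1 node {poppy}, right has 0 { }.
      Root fir: left subtree has 0 nodes { }, right has 1 {plum}.
    Root elm: left subtree has 0 nodes { }, right has 1 {aster}.

poppy, fig, yew, rose, plum, fir, cedar, aster, elm, lily, kale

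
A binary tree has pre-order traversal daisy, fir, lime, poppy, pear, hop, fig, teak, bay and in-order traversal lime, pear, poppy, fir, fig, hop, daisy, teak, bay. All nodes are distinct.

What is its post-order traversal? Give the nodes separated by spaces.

pear poppy lime fig hop fir bay teak daisy

The first element of pre-order is the root; it splits in-order into left and right subtrees.
Root daisy: left subtree has 6 nodes {lime, pear, poppy, fir, fig, hop}, right has 2 {teak, bay}.
  Root fir: left subtree has 3 nodes {lime, pear, poppy}, right has 2 {fig, hop}.
    Root lime: left subtree has 0 nodes { }, right has 2 {pear, poppy}.
      Root poppy: left subtree has 1 node {pear}, right has 0 { }.
    Root hop: left subtree has 1 node {fig}, right has 0 { }.
  Root teak: left subtree has 0 nodes { }, right has 1 {bay}.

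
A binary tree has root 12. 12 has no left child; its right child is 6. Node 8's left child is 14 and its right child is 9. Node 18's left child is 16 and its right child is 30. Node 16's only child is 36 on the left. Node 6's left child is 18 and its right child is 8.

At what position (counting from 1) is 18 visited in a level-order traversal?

Level-order visits nodes level by level from the root, left to right within each level.
Level 0: 12
Level 1: 6
Level 2: 18, 8
Level 3: 16, 30, 14, 9
Level 4: 36
Full level-order sequence: 12, 6, 18, 8, 16, 30, 14, 9, 36.

3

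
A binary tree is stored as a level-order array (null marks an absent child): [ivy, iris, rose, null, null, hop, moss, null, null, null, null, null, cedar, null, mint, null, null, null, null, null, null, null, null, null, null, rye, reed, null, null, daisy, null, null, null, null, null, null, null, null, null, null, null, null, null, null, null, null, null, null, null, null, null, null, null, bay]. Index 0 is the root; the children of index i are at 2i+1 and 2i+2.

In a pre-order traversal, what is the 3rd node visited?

rose

Pre-order visits the node, then its left subtree, then its right subtree.
Visit ivy.
At ivy: go left to iris.
  iris is a leaf — visit iris.
At ivy: go right to rose.
  Visit rose.
  At rose: go left to hop.
    Visit hop.
    At hop: no left child.
    At hop: go right to cedar.
      Visit cedar.
      At cedar: go left to rye.
        rye is a leaf — visit rye.
      At cedar: go right to reed.
        Visit reed.
        At reed: go left to bay.
          bay is a leaf — visit bay.
        At reed: no right child.
  At rose: go right to moss.
    Visit moss.
    At moss: no left child.
    At moss: go right to mint.
      Visit mint.
      At mint: go left to daisy.
        daisy is a leaf — visit daisy.
      At mint: no right child.
Full pre-order sequence: ivy, iris, rose, hop, cedar, rye, reed, bay, moss, mint, daisy.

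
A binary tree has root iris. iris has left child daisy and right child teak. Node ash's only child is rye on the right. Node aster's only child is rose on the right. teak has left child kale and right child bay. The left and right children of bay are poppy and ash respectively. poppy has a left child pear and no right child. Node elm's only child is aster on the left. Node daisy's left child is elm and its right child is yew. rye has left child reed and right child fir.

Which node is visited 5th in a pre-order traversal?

rose

Pre-order visits the node, then its left subtree, then its right subtree.
Visit iris.
At iris: go left to daisy.
  Visit daisy.
  At daisy: go left to elm.
    Visit elm.
    At elm: go left to aster.
      Visit aster.
      At aster: no left child.
      At aster: go right to rose.
        rose is a leaf — visit rose.
    At elm: no right child.
  At daisy: go right to yew.
    yew is a leaf — visit yew.
At iris: go right to teak.
  Visit teak.
  At teak: go left to kale.
    kale is a leaf — visit kale.
  At teak: go right to bay.
    Visit bay.
    At bay: go left to poppy.
      Visit poppy.
      At poppy: go left to pear.
        pear is a leaf — visit pear.
      At poppy: no right child.
    At bay: go right to ash.
      Visit ash.
      At ash: no left child.
      At ash: go right to rye.
        Visit rye.
        At rye: go left to reed.
          reed is a leaf — visit reed.
        At rye: go right to fir.
          fir is a leaf — visit fir.
Full pre-order sequence: iris, daisy, elm, aster, rose, yew, teak, kale, bay, poppy, pear, ash, rye, reed, fir.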